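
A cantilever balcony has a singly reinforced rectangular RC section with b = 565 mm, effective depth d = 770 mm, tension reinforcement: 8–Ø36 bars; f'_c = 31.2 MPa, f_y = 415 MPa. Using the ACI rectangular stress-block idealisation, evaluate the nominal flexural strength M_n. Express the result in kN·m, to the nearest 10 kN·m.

A_s = 8 × 1018 = 8144 mm².
T = A_s f_y = 8144 × 415 = 3379760 N = 3379.76 kN.
From C = T: a = T/(0.85 f'_c b) = 3379760/(0.85 × 31.2 × 565) = 225.56 mm.
M_n = T(d − a/2) = 3379.76 kN × (770 − 112.78) mm = 2221.25 kN·m.

M_n ≈ 2220 kN·m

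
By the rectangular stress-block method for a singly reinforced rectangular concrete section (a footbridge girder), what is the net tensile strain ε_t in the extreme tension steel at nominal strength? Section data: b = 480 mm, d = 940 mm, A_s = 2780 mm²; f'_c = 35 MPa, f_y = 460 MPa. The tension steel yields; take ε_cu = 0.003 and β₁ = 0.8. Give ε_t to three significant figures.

a = A_s f_y/(0.85 f'_c b) = 89.55 mm.
β₁ = 0.8, so c = a/β₁ = 89.55/0.8 = 111.94 mm.
From the linear strain diagram with ε_cu = 0.003: ε_t = 0.003 (d − c)/c = 0.003 × (940 − 111.94)/111.94 = 0.0222.
Since ε_t ≥ 0.005, the section is tension-controlled.

ε_t ≈ 0.0222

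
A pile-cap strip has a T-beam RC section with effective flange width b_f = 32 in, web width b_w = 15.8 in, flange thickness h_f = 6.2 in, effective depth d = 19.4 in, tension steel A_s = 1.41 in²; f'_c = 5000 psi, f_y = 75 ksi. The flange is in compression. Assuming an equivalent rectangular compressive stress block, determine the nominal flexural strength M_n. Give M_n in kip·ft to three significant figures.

M_n ≈ 168 kip·ft

Tension: T = A_s f_y = 1.41 × 75 = 105.75 kips.
Try a within the flange: a = T/(0.85 f'_c b_f) = 105.75/(0.85 × 5 × 32) = 0.778 in.
Since a = 0.778 ≤ h_f = 6.2 in, the stress block lies entirely in the flange; analyse as a rectangular beam of width b_f.
M_n = T(d − a/2) = 105.75 × (19.4 − 0.389) = 2010.4 kip·in.
M_n = 2010.4/12 = 167.53 kip·ft.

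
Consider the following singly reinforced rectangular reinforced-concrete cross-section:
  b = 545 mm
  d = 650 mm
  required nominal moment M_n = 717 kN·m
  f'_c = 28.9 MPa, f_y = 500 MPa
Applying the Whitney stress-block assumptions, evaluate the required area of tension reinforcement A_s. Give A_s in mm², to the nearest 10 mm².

A_s ≈ 2370 mm²

With M_n = 0.85 f'_c a b (d − a/2), solve the quadratic for a:
a = d − √(d² − 2M_n/(0.85 f'_c b)) = 650 − √(650² − 2 × 717×10⁶/(0.85 × 28.9 × 545)) = 88.41 mm.
A_s = 0.85 f'_c a b / f_y = 0.85 × 28.9 × 88.41 × 545 / 500 = 2367.3 mm².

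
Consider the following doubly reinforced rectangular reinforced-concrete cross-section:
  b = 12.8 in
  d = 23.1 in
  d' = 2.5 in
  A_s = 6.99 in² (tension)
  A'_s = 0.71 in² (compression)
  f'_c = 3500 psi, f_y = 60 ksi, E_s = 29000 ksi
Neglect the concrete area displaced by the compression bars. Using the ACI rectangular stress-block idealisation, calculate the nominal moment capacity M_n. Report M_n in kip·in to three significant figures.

M_n ≈ 7720 kip·in

Assume both steels yield.
a = (A_s − A'_s) f_y/(0.85 f'_c b) = (6.99 − 0.71) × 60/(0.85 × 3.5 × 12.8) = 9.895 in.
c = a/β₁ = 9.895/0.85 = 11.641 in; ε'_s = 0.003(c − d')/c = 0.0024 ≥ ε_y = 0.0021, so the compression steel yields.
M_n = (A_s − A'_s) f_y (d − a/2) + A'_s f_y (d − d') = 376.8 × (23.1 − 4.9475) + 42.6 × (23.1 − 2.5) = 6839.9 + 877.6 = 7717.5 kip·in.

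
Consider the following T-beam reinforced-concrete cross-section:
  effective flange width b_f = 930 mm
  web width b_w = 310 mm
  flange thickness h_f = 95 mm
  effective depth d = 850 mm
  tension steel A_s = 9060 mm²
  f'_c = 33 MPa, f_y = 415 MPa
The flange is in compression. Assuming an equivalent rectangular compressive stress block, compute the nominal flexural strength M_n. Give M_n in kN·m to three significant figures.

Tension: T = A_s f_y = 9060 × 415 = 3759900 N.
Try a within the flange: a = T/(0.85 f'_c b_f) = 3759900/(0.85 × 33 × 930) = 144.13 mm.
a = 144.13 > h_f = 95 mm: the block extends into the web. Split into flange-overhang and web parts.
C_f = 0.85 f'_c (b_f − b_w) h_f = 0.85 × 33 × (930 − 310) × 95 = 1652145 N.
Remaining web compression depth: a_w = (T − C_f)/(0.85 f'_c b_w) = (3759900 − 1652145)/(0.85 × 33 × 310) = 242.40 mm.
M_n = C_f(d − h_f/2) + (T − C_f)(d − a_w/2) = 1652145 × (850 − 47.5) + 2107755 × (850 − 121.2) = 1325.85 + 1536.13 = 2861.98 × 10⁶ N·mm.
M_n = 2861.98 kN·m.

M_n ≈ 2860 kN·m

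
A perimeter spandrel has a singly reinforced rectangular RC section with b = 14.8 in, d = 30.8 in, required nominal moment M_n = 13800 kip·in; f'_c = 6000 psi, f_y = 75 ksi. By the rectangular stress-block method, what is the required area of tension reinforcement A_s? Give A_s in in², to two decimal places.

From M_n = 0.85 f'_c a b (d − a/2):
a = d − √(d² − 2M_n/(0.85 f'_c b)) = 30.8 − √(30.8² − 2 × 13800/(0.85 × 6 × 14.8)) = 6.655 in.
A_s = 0.85 f'_c a b / f_y = 0.85 × 6 × 6.655 × 14.8 / 75 = 6.698 in².

A_s ≈ 6.70 in²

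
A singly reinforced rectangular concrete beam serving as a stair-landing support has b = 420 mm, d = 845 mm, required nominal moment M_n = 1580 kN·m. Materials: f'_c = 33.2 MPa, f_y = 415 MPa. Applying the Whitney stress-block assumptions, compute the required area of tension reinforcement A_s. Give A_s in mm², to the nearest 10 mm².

A_s ≈ 5030 mm²

With M_n = 0.85 f'_c a b (d − a/2), solve the quadratic for a:
a = d − √(d² − 2M_n/(0.85 f'_c b)) = 845 − √(845² − 2 × 1580×10⁶/(0.85 × 33.2 × 420)) = 176.11 mm.
A_s = 0.85 f'_c a b / f_y = 0.85 × 33.2 × 176.11 × 420 / 415 = 5029.7 mm².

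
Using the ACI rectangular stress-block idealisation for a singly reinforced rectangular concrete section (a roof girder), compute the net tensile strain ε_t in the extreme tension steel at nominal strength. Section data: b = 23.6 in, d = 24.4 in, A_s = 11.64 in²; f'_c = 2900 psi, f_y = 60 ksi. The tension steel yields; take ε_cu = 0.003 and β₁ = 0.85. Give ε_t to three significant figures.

a = A_s f_y/(0.85 f'_c b) = 12.005 in.
β₁ = 0.85, so c = a/β₁ = 12.005/0.85 = 14.124 in.
From the linear strain diagram with ε_cu = 0.003: ε_t = 0.003 (d − c)/c = 0.003 × (24.4 − 14.124)/14.124 = 0.00218.
ε_t < 0.004 — the section is over-reinforced for flexure under ACI limits.

ε_t ≈ 0.00218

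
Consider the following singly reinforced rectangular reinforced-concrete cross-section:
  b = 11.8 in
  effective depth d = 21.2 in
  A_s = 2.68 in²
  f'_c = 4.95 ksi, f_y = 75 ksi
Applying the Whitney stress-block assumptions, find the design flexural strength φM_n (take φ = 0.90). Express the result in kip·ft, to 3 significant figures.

φM_n ≈ 289 kip·ft

T = A_s f_y = 2.68 × 75 = 201 kips.
a = T/(0.85 f'_c b) = 201/(0.85 × 4.95 × 11.8) = 4.048 in.
M_n = T(d − a/2) = 201 × (21.2 − 2.024) = 3854.4 kip·in = 3854.4/12 = 321.20 kip·ft.
φM_n = 0.90 × 321.20 = 289.08 kip·ft.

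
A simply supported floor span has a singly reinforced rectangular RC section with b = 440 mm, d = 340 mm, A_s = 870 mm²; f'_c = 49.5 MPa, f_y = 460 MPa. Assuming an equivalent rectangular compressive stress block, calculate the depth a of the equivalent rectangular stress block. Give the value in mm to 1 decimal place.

T = A_s f_y = 870 × 460 = 400200 N = 400.2 kN.
Setting C = 0.85 f'_c a b equal to T: a = 400200/(0.85 × 49.5 × 440) = 21.6 mm.

a ≈ 21.6 mm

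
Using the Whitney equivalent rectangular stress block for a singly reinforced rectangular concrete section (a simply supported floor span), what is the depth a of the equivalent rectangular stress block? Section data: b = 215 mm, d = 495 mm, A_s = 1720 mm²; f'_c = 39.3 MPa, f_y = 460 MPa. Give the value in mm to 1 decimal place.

a ≈ 110.2 mm

T = A_s f_y = 1720 × 460 = 791200 N = 791.2 kN.
Setting C = 0.85 f'_c a b equal to T: a = 791200/(0.85 × 39.3 × 215) = 110.2 mm.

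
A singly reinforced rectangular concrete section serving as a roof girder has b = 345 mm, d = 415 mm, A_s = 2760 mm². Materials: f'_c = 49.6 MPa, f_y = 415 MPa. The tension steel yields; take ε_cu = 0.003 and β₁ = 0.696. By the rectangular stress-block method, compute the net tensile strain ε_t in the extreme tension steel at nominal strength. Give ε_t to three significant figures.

a = A_s f_y/(0.85 f'_c b) = 78.75 mm.
β₁ = 0.696, so c = a/β₁ = 78.75/0.696 = 113.15 mm.
From the linear strain diagram with ε_cu = 0.003: ε_t = 0.003 (d − c)/c = 0.003 × (415 − 113.15)/113.15 = 0.00800.
Since ε_t ≥ 0.005, the section is tension-controlled.

ε_t ≈ 0.00800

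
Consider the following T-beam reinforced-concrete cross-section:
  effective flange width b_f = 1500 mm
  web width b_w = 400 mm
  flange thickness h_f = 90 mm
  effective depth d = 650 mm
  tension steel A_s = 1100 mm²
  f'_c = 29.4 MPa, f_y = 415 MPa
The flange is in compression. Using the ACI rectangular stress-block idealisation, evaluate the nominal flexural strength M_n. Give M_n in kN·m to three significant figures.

Tension: T = A_s f_y = 1100 × 415 = 456500 N.
Try a within the flange: a = T/(0.85 f'_c b_f) = 456500/(0.85 × 29.4 × 1500) = 12.18 mm.
Since a = 12.18 ≤ h_f = 90 mm, the stress block lies entirely in the flange; analyse as a rectangular beam of width b_f.
M_n = T(d − a/2) = 456500 × (650 − 6.09) = 293.94 × 10⁶ N·mm.
M_n = 293.94 kN·m.

M_n ≈ 294 kN·m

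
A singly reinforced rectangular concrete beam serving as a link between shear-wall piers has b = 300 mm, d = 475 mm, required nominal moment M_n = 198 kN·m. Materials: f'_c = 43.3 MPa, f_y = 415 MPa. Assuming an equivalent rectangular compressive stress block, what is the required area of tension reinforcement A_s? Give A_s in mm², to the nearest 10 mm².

A_s ≈ 1050 mm²

With M_n = 0.85 f'_c a b (d − a/2), solve the quadratic for a:
a = d − √(d² − 2M_n/(0.85 f'_c b)) = 475 − √(475² − 2 × 198×10⁶/(0.85 × 43.3 × 300)) = 39.39 mm.
A_s = 0.85 f'_c a b / f_y = 0.85 × 43.3 × 39.39 × 300 / 415 = 1048.0 mm².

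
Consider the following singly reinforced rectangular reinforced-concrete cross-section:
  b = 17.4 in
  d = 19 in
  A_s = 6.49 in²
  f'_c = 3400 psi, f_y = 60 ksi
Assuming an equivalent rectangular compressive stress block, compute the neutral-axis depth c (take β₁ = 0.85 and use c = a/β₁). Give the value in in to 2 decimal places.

T = A_s f_y = 6.49 × 60 = 389.4 kips.
a = T/(0.85 f'_c b) = 389.4/(0.85 × 3.4 × 17.4) = 7.7437 in.
With β₁ = 0.85, c = a/β₁ = 7.7437/0.85 = 9.11 in.

c ≈ 9.11 in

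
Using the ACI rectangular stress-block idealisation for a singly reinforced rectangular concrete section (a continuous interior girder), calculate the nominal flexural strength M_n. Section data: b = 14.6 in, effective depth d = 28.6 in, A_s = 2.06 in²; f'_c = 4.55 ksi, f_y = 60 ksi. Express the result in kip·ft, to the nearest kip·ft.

M_n ≈ 283 kip·ft

T = A_s f_y = 2.06 × 60 = 123.6 kips.
a = T/(0.85 f'_c b) = 123.6/(0.85 × 4.55 × 14.6) = 2.189 in.
M_n = T(d − a/2) = 123.6 × (28.6 − 1.0945) = 3399.7 kip·in = 3399.7/12 = 283.31 kip·ft.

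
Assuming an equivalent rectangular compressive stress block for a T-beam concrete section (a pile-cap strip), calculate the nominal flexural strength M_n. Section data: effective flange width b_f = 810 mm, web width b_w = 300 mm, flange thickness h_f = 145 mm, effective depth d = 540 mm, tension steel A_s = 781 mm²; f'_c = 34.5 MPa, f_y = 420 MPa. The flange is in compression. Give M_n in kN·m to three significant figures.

Tension: T = A_s f_y = 781 × 420 = 328020 N.
Try a within the flange: a = T/(0.85 f'_c b_f) = 328020/(0.85 × 34.5 × 810) = 13.81 mm.
Since a = 13.81 ≤ h_f = 145 mm, the stress block lies entirely in the flange; analyse as a rectangular beam of width b_f.
M_n = T(d − a/2) = 328020 × (540 − 6.905) = 174.87 × 10⁶ N·mm.
M_n = 174.87 kN·m.

M_n ≈ 175 kN·m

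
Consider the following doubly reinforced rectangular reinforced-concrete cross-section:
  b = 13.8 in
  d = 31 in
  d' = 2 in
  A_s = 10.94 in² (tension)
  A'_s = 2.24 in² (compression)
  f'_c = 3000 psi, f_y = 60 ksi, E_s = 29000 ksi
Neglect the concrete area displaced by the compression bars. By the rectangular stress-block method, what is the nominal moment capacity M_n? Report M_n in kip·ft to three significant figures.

Assume both steels yield.
a = (A_s − A'_s) f_y/(0.85 f'_c b) = (10.94 − 2.24) × 60/(0.85 × 3 × 13.8) = 14.834 in.
c = a/β₁ = 14.834/0.85 = 17.452 in; ε'_s = 0.003(c − d')/c = 0.0027 ≥ ε_y = 0.0021, so the compression steel yields.
M_n = (A_s − A'_s) f_y (d − a/2) + A'_s f_y (d − d') = 522 × (31 − 7.417) + 134.4 × (31 − 2) = 12310.3 + 3897.6 = 16207.9 kip·in = 16207.9/12 = 1350.66 kip·ft.

M_n ≈ 1350 kip·ft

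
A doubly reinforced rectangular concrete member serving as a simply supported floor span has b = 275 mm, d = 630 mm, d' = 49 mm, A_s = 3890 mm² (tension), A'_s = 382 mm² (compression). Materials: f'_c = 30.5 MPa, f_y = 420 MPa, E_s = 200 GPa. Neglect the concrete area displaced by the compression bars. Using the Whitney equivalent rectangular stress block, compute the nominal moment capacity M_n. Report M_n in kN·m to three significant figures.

Assume both tension and compression steel yield.
Net tension couple steel: A_s − A'_s = 3508 mm².
a = (A_s − A'_s) f_y / (0.85 f'_c b) = 1473360/(0.85 × 30.5 × 275) = 206.66 mm.
c = a/β₁ = 206.66/0.832 = 248.39 mm; ε'_s = 0.003(c − d')/c = 0.0024 ≥ f_y/E_s = 0.0021, so compression steel does yield.
M_n = (A_s − A'_s) f_y (d − a/2) + A'_s f_y (d − d') = [1473360 × (630 − 103.33) + 160440 × (630 − 49)] × 10⁻⁶ = 775.97 + 93.22 = 869.19 kN·m.

M_n ≈ 869 kN·m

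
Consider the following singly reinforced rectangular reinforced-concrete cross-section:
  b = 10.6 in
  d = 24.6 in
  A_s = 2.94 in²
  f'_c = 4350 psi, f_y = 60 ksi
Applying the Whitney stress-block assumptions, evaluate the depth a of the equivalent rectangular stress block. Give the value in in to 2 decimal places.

T = A_s f_y = 2.94 × 60 = 176.4 kips.
a = T/(0.85 f'_c b) = 176.4/(0.85 × 4.35 × 10.6) = 4.50 in.

a ≈ 4.50 in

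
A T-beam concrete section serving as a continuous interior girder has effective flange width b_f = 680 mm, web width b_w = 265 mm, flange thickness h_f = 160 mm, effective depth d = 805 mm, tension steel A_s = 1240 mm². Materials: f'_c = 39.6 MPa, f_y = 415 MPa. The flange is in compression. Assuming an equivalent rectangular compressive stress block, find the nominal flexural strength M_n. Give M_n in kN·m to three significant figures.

Tension: T = A_s f_y = 1240 × 415 = 514600 N.
Try a within the flange: a = T/(0.85 f'_c b_f) = 514600/(0.85 × 39.6 × 680) = 22.48 mm.
Since a = 22.48 ≤ h_f = 160 mm, the stress block lies entirely in the flange; analyse as a rectangular beam of width b_f.
M_n = T(d − a/2) = 514600 × (805 − 11.24) = 408.47 × 10⁶ N·mm.
M_n = 408.47 kN·m.

M_n ≈ 408 kN·m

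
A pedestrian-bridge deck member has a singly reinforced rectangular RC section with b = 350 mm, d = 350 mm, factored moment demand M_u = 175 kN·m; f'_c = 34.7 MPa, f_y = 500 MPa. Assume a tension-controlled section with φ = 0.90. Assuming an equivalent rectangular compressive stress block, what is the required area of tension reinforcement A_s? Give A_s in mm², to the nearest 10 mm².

M_n = M_u/φ = 175/0.90 = 194.444 kN·m.
With M_n = 0.85 f'_c a b (d − a/2), solve the quadratic for a:
a = d − √(d² − 2M_n/(0.85 f'_c b)) = 350 − √(350² − 2 × 194.444×10⁶/(0.85 × 34.7 × 350)) = 58.75 mm.
A_s = 0.85 f'_c a b / f_y = 0.85 × 34.7 × 58.75 × 350 / 500 = 1213.0 mm².

A_s ≈ 1210 mm²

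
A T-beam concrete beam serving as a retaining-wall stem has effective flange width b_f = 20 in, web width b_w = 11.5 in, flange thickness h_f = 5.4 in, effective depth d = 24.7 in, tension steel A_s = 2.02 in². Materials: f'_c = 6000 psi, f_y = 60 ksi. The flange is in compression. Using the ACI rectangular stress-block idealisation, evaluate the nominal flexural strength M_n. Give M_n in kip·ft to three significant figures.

M_n ≈ 243 kip·ft

Tension: T = A_s f_y = 2.02 × 60 = 121.2 kips.
Try a within the flange: a = T/(0.85 f'_c b_f) = 121.2/(0.85 × 6 × 20) = 1.188 in.
Since a = 1.188 ≤ h_f = 5.4 in, the stress block lies entirely in the flange; analyse as a rectangular beam of width b_f.
M_n = T(d − a/2) = 121.2 × (24.7 − 0.594) = 2921.6 kip·in.
M_n = 2921.6/12 = 243.47 kip·ft.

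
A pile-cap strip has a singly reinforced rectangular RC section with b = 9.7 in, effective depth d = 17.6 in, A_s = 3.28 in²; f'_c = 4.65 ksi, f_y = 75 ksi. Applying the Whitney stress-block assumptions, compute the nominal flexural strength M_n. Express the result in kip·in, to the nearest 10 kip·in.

T = A_s f_y = 3.28 × 75 = 246 kips.
a = T/(0.85 f'_c b) = 246/(0.85 × 4.65 × 9.7) = 6.416 in.
M_n = T(d − a/2) = 246 × (17.6 − 3.208) = 3540.4 kip·in.

M_n ≈ 3540 kip·in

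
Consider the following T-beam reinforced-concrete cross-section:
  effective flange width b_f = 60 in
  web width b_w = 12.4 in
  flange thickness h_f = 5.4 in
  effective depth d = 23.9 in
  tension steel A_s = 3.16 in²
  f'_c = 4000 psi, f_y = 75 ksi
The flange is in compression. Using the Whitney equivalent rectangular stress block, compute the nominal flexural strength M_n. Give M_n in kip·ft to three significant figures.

Tension: T = A_s f_y = 3.16 × 75 = 237 kips.
Try a within the flange: a = T/(0.85 f'_c b_f) = 237/(0.85 × 4 × 60) = 1.162 in.
Since a = 1.162 ≤ h_f = 5.4 in, the stress block lies entirely in the flange; analyse as a rectangular beam of width b_f.
M_n = T(d − a/2) = 237 × (23.9 − 0.581) = 5526.6 kip·in.
M_n = 5526.6/12 = 460.55 kip·ft.

M_n ≈ 461 kip·ft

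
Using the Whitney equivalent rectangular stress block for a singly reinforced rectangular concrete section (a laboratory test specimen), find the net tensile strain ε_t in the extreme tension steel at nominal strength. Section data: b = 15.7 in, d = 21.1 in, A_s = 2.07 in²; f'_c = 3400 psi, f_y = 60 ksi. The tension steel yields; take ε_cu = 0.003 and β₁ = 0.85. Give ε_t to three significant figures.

ε_t ≈ 0.0167

a = A_s f_y/(0.85 f'_c b) = 2.737 in.
β₁ = 0.85, so c = a/β₁ = 2.737/0.85 = 3.220 in.
From the linear strain diagram with ε_cu = 0.003: ε_t = 0.003 (d − c)/c = 0.003 × (21.1 − 3.220)/3.220 = 0.0167.
Since ε_t ≥ 0.005, the section is tension-controlled.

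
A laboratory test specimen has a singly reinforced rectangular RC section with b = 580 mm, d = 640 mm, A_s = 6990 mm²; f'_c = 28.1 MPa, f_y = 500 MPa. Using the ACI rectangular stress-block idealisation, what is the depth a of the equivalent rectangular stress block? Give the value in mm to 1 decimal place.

a ≈ 252.3 mm

T = A_s f_y = 6990 × 500 = 3495000 N = 3495 kN.
Setting C = 0.85 f'_c a b equal to T: a = 3495000/(0.85 × 28.1 × 580) = 252.3 mm.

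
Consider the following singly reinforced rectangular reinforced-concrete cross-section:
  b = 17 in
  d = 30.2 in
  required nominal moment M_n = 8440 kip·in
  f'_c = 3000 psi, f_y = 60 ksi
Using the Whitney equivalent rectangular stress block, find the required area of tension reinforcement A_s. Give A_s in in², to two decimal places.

From M_n = 0.85 f'_c a b (d − a/2):
a = d − √(d² − 2M_n/(0.85 f'_c b)) = 30.2 − √(30.2² − 2 × 8440/(0.85 × 3 × 17)) = 7.338 in.
A_s = 0.85 f'_c a b / f_y = 0.85 × 3 × 7.338 × 17 / 60 = 5.302 in².

A_s ≈ 5.30 in²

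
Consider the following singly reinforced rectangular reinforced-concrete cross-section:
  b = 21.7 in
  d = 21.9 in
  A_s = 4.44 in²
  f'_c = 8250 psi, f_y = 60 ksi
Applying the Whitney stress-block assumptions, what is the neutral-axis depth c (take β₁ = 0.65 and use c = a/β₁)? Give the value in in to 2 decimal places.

c ≈ 2.69 in

T = A_s f_y = 4.44 × 60 = 266.4 kips.
a = T/(0.85 f'_c b) = 266.4/(0.85 × 8.25 × 21.7) = 1.7507 in.
With β₁ = 0.65, c = a/β₁ = 1.7507/0.65 = 2.69 in.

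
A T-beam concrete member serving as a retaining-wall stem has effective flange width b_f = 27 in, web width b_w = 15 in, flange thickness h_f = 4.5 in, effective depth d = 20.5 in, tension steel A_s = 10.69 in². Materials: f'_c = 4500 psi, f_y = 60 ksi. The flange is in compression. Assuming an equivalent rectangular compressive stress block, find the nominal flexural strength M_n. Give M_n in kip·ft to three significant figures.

M_n ≈ 920 kip·ft

Tension: T = A_s f_y = 10.69 × 60 = 641.4 kips.
Try a within the flange: a = T/(0.85 f'_c b_f) = 641.4/(0.85 × 4.5 × 27) = 6.211 in.
a = 6.211 > h_f = 4.5 in: the block extends into the web. Split into flange-overhang and web parts.
C_f = 0.85 f'_c (b_f − b_w) h_f = 0.85 × 4.5 × (27 − 15) × 4.5 = 206.6 kips.
Remaining web compression depth: a_w = (T − C_f)/(0.85 f'_c b_w) = (641.4 − 206.6)/(0.85 × 4.5 × 15) = 7.578 in.
M_n = C_f(d − h_f/2) + (T − C_f)(d − a_w/2) = 206.6 × (20.5 − 2.25) + 434.8 × (20.5 − 3.789) = 3770.5 + 7265.9 = 11036.4 kip·in.
M_n = 11036.4/12 = 919.70 kip·ft.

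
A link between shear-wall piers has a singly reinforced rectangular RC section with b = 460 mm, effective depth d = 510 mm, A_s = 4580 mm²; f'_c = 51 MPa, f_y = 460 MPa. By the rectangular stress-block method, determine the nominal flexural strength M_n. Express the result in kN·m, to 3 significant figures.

M_n ≈ 963 kN·m

T = A_s f_y = 4580 × 460 = 2106800 N = 2106.8 kN.
From C = T: a = T/(0.85 f'_c b) = 2106800/(0.85 × 51 × 460) = 105.65 mm.
M_n = T(d − a/2) = 2106.8 kN × (510 − 52.825) mm = 963.18 kN·m.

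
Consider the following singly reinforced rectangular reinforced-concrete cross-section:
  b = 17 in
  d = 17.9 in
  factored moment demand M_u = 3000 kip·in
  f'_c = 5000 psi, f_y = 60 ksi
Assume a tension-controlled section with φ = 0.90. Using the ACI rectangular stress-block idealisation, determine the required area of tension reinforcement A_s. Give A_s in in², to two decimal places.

A_s ≈ 3.37 in²

M_n = M_u/φ = 3000/0.90 = 3333.33 kip·in.
From M_n = 0.85 f'_c a b (d − a/2):
a = d − √(d² − 2M_n/(0.85 f'_c b)) = 17.9 − √(17.9² − 2 × 3333.33/(0.85 × 5 × 17)) = 2.796 in.
A_s = 0.85 f'_c a b / f_y = 0.85 × 5 × 2.796 × 17 / 60 = 3.367 in².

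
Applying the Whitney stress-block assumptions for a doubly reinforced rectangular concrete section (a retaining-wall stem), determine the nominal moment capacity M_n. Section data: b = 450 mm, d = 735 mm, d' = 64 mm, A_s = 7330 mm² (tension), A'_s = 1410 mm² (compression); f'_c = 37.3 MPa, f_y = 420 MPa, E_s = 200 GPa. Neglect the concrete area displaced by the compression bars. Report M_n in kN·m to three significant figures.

Assume both tension and compression steel yield.
Net tension couple steel: A_s − A'_s = 5920 mm².
a = (A_s − A'_s) f_y / (0.85 f'_c b) = 2486400/(0.85 × 37.3 × 450) = 174.27 mm.
c = a/β₁ = 174.27/0.784 = 222.28 mm; ε'_s = 0.003(c − d')/c = 0.0021 ≥ f_y/E_s = 0.0021, so compression steel does yield.
M_n = (A_s − A'_s) f_y (d − a/2) + A'_s f_y (d − d') = [2486400 × (735 − 87.135) + 592200 × (735 − 64)] × 10⁻⁶ = 1610.85 + 397.37 = 2008.22 kN·m.

M_n ≈ 2010 kN·m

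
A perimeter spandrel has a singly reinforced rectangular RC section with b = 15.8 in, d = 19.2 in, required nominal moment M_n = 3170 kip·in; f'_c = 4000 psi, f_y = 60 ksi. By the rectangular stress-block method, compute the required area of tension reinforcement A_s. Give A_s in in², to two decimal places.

From M_n = 0.85 f'_c a b (d − a/2):
a = d − √(d² − 2M_n/(0.85 f'_c b)) = 19.2 − √(19.2² − 2 × 3170/(0.85 × 4 × 15.8)) = 3.369 in.
A_s = 0.85 f'_c a b / f_y = 0.85 × 4 × 3.369 × 15.8 / 60 = 3.016 in².

A_s ≈ 3.02 in²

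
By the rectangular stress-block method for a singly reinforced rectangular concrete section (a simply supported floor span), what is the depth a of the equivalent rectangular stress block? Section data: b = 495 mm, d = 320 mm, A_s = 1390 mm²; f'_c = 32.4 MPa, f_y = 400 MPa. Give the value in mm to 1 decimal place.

T = A_s f_y = 1390 × 400 = 556000 N = 556 kN.
Setting C = 0.85 f'_c a b equal to T: a = 556000/(0.85 × 32.4 × 495) = 40.8 mm.

a ≈ 40.8 mm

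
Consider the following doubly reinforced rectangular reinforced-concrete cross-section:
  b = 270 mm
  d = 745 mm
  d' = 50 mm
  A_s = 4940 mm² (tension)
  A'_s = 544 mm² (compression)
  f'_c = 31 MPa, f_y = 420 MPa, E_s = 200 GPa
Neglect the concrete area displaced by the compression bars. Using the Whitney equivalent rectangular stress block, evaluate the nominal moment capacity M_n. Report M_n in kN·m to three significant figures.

M_n ≈ 1290 kN·m

Assume both tension and compression steel yield.
Net tension couple steel: A_s − A'_s = 4396 mm².
a = (A_s − A'_s) f_y / (0.85 f'_c b) = 1846320/(0.85 × 31 × 270) = 259.52 mm.
c = a/β₁ = 259.52/0.829 = 313.05 mm; ε'_s = 0.003(c − d')/c = 0.0025 ≥ f_y/E_s = 0.0021, so compression steel does yield.
M_n = (A_s − A'_s) f_y (d − a/2) + A'_s f_y (d − d') = [1846320 × (745 − 129.76) + 228480 × (745 − 50)] × 10⁻⁶ = 1135.93 + 158.79 = 1294.72 kN·m.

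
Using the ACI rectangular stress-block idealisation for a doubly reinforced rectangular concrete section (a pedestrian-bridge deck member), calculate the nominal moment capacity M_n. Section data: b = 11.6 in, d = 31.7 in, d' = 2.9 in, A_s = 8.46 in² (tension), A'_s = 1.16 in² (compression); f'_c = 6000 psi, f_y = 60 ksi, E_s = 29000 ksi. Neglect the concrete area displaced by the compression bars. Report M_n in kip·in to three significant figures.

Assume both steels yield.
a = (A_s − A'_s) f_y/(0.85 f'_c b) = (8.46 − 1.16) × 60/(0.85 × 6 × 11.6) = 7.404 in.
c = a/β₁ = 7.404/0.75 = 9.872 in; ε'_s = 0.003(c − d')/c = 0.0021 ≥ ε_y = 0.0021, so the compression steel yields.
M_n = (A_s − A'_s) f_y (d − a/2) + A'_s f_y (d − d') = 438 × (31.7 − 3.702) + 69.6 × (31.7 − 2.9) = 12263.1 + 2004.5 = 14267.6 kip·in.

M_n ≈ 14300 kip·in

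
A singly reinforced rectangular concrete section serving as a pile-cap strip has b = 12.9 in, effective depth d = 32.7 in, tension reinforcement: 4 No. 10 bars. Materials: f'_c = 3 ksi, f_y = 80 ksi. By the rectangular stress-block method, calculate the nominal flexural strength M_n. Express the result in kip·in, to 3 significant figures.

A_s = 4 × 1.27 = 5.08 in².
T = A_s f_y = 5.08 × 80 = 406.4 kips.
a = T/(0.85 f'_c b) = 406.4/(0.85 × 3 × 12.9) = 12.354 in.
M_n = T(d − a/2) = 406.4 × (32.7 − 6.177) = 10778.9 kip·in.

M_n ≈ 10800 kip·in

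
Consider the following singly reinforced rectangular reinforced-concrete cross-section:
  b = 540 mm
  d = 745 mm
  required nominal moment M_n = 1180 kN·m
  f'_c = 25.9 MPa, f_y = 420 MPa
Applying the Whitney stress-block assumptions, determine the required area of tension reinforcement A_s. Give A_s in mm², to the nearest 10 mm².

A_s ≈ 4190 mm²

With M_n = 0.85 f'_c a b (d − a/2), solve the quadratic for a:
a = d − √(d² − 2M_n/(0.85 f'_c b)) = 745 − √(745² − 2 × 1180×10⁶/(0.85 × 25.9 × 540)) = 147.92 mm.
A_s = 0.85 f'_c a b / f_y = 0.85 × 25.9 × 147.92 × 540 / 420 = 4186.9 mm².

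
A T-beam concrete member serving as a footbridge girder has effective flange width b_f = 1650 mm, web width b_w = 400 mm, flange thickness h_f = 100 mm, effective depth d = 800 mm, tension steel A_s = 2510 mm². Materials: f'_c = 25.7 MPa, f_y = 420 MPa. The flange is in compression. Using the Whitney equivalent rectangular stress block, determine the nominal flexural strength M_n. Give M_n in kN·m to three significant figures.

M_n ≈ 828 kN·m

Tension: T = A_s f_y = 2510 × 420 = 1054200 N.
Try a within the flange: a = T/(0.85 f'_c b_f) = 1054200/(0.85 × 25.7 × 1650) = 29.25 mm.
Since a = 29.25 ≤ h_f = 100 mm, the stress block lies entirely in the flange; analyse as a rectangular beam of width b_f.
M_n = T(d − a/2) = 1054200 × (800 − 14.625) = 827.94 × 10⁶ N·mm.
M_n = 827.94 kN·m.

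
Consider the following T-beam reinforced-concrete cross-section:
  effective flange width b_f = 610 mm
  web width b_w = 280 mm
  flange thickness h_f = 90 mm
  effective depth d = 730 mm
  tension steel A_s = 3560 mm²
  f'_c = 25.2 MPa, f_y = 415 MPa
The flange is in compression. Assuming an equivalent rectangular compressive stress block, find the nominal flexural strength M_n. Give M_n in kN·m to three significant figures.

M_n ≈ 991 kN·m

Tension: T = A_s f_y = 3560 × 415 = 1477400 N.
Try a within the flange: a = T/(0.85 f'_c b_f) = 1477400/(0.85 × 25.2 × 610) = 113.07 mm.
a = 113.07 > h_f = 90 mm: the block extends into the web. Split into flange-overhang and web parts.
C_f = 0.85 f'_c (b_f − b_w) h_f = 0.85 × 25.2 × (610 − 280) × 90 = 636174 N.
Remaining web compression depth: a_w = (T − C_f)/(0.85 f'_c b_w) = (1477400 − 636174)/(0.85 × 25.2 × 280) = 140.26 mm.
M_n = C_f(d − h_f/2) + (T − C_f)(d − a_w/2) = 636174 × (730 − 45) + 841226 × (730 − 70.13) = 435.78 + 555.10 = 990.88 × 10⁶ N·mm.
M_n = 990.88 kN·m.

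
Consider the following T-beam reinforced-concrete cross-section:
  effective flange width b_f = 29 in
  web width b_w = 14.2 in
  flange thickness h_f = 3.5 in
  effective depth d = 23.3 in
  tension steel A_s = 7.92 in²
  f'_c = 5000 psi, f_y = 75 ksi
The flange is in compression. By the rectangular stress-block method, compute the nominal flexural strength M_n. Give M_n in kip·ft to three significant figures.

Tension: T = A_s f_y = 7.92 × 75 = 594 kips.
Try a within the flange: a = T/(0.85 f'_c b_f) = 594/(0.85 × 5 × 29) = 4.819 in.
a = 4.819 > h_f = 3.5 in: the block extends into the web. Split into flange-overhang and web parts.
C_f = 0.85 f'_c (b_f − b_w) h_f = 0.85 × 5 × (29 − 14.2) × 3.5 = 220.2 kips.
Remaining web compression depth: a_w = (T − C_f)/(0.85 f'_c b_w) = (594 − 220.2)/(0.85 × 5 × 14.2) = 6.194 in.
M_n = C_f(d − h_f/2) + (T − C_f)(d − a_w/2) = 220.2 × (23.3 − 1.75) + 373.8 × (23.3 − 3.097) = 4745.3 + 7551.9 = 12297.2 kip·in.
M_n = 12297.2/12 = 1024.77 kip·ft.

M_n ≈ 1020 kip·ft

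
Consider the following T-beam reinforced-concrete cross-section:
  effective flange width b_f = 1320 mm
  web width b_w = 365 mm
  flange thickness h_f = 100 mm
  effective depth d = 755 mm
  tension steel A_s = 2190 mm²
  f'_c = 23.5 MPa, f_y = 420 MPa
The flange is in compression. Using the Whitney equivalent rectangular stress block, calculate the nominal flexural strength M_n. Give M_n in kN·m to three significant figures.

Tension: T = A_s f_y = 2190 × 420 = 919800 N.
Try a within the flange: a = T/(0.85 f'_c b_f) = 919800/(0.85 × 23.5 × 1320) = 34.88 mm.
Since a = 34.88 ≤ h_f = 100 mm, the stress block lies entirely in the flange; analyse as a rectangular beam of width b_f.
M_n = T(d − a/2) = 919800 × (755 − 17.44) = 678.41 × 10⁶ N·mm.
M_n = 678.41 kN·m.

M_n ≈ 678 kN·m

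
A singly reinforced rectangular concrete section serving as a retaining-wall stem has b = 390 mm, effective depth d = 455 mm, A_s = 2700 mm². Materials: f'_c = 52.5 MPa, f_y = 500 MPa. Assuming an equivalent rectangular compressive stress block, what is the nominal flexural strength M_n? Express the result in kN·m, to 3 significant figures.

M_n ≈ 562 kN·m

T = A_s f_y = 2700 × 500 = 1350000 N = 1350 kN.
From C = T: a = T/(0.85 f'_c b) = 1350000/(0.85 × 52.5 × 390) = 77.57 mm.
M_n = T(d − a/2) = 1350 kN × (455 − 38.785) mm = 561.89 kN·m.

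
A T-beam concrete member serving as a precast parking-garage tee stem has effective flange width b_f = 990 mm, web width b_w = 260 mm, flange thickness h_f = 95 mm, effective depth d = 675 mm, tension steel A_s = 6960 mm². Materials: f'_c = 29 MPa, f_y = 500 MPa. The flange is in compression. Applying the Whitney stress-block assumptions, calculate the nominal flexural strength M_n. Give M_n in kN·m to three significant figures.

M_n ≈ 2020 kN·m

Tension: T = A_s f_y = 6960 × 500 = 3480000 N.
Try a within the flange: a = T/(0.85 f'_c b_f) = 3480000/(0.85 × 29 × 990) = 142.60 mm.
a = 142.60 > h_f = 95 mm: the block extends into the web. Split into flange-overhang and web parts.
C_f = 0.85 f'_c (b_f − b_w) h_f = 0.85 × 29 × (990 − 260) × 95 = 1709478 N.
Remaining web compression depth: a_w = (T − C_f)/(0.85 f'_c b_w) = (3480000 − 1709478)/(0.85 × 29 × 260) = 276.26 mm.
M_n = C_f(d − h_f/2) + (T − C_f)(d − a_w/2) = 1709478 × (675 − 47.5) + 1770522 × (675 − 138.13) = 1072.70 + 950.54 = 2023.24 × 10⁶ N·mm.
M_n = 2023.24 kN·m.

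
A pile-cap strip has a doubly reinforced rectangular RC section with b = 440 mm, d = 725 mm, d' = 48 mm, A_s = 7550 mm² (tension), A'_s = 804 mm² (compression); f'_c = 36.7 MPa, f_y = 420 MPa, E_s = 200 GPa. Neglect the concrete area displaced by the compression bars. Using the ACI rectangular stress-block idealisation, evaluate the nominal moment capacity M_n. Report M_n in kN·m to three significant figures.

Assume both tension and compression steel yield.
Net tension couple steel: A_s − A'_s = 6746 mm².
a = (A_s − A'_s) f_y / (0.85 f'_c b) = 2833320/(0.85 × 36.7 × 440) = 206.42 mm.
c = a/β₁ = 206.42/0.788 = 261.95 mm; ε'_s = 0.003(c − d')/c = 0.0025 ≥ f_y/E_s = 0.0021, so compression steel does yield.
M_n = (A_s − A'_s) f_y (d − a/2) + A'_s f_y (d − d') = [2833320 × (725 − 103.21) + 337680 × (725 − 48)] × 10⁻⁶ = 1761.73 + 228.61 = 1990.34 kN·m.

M_n ≈ 1990 kN·m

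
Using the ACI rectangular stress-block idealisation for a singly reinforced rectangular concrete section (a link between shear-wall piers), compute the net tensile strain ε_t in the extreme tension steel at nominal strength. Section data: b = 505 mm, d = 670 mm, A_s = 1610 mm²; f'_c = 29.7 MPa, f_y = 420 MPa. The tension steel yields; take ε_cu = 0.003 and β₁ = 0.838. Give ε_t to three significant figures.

ε_t ≈ 0.0288

a = A_s f_y/(0.85 f'_c b) = 53.04 mm.
β₁ = 0.838, so c = a/β₁ = 53.04/0.838 = 63.29 mm.
From the linear strain diagram with ε_cu = 0.003: ε_t = 0.003 (d − c)/c = 0.003 × (670 − 63.29)/63.29 = 0.0288.
Since ε_t ≥ 0.005, the section is tension-controlled.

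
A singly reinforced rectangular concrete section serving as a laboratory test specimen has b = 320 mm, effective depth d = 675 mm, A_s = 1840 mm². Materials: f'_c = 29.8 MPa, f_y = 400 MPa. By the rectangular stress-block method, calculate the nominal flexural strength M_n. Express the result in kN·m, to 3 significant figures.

M_n ≈ 463 kN·m

T = A_s f_y = 1840 × 400 = 736000 N = 736 kN.
From C = T: a = T/(0.85 f'_c b) = 736000/(0.85 × 29.8 × 320) = 90.80 mm.
M_n = T(d − a/2) = 736 kN × (675 − 45.4) mm = 463.39 kN·m.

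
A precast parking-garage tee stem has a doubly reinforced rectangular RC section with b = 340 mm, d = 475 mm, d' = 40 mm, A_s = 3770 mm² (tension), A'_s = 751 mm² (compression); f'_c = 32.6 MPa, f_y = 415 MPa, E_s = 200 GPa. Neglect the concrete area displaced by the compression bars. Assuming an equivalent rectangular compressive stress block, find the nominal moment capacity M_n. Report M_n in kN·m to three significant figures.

Assume both tension and compression steel yield.
Net tension couple steel: A_s − A'_s = 3019 mm².
a = (A_s − A'_s) f_y / (0.85 f'_c b) = 1252885/(0.85 × 32.6 × 340) = 132.98 mm.
c = a/β₁ = 132.98/0.817 = 162.77 mm; ε'_s = 0.003(c − d')/c = 0.0023 ≥ f_y/E_s = 0.0021, so compression steel does yield.
M_n = (A_s − A'_s) f_y (d − a/2) + A'_s f_y (d − d') = [1252885 × (475 − 66.49) + 311665 × (475 − 40)] × 10⁻⁶ = 511.82 + 135.57 = 647.39 kN·m.

M_n ≈ 647 kN·m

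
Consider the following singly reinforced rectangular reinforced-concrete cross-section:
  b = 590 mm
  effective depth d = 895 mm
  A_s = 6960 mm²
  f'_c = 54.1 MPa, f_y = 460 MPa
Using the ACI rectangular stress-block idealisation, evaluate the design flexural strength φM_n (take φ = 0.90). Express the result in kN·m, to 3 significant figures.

φM_n ≈ 2410 kN·m

T = A_s f_y = 6960 × 460 = 3201600 N = 3201.6 kN.
From C = T: a = T/(0.85 f'_c b) = 3201600/(0.85 × 54.1 × 590) = 118.00 mm.
M_n = T(d − a/2) = 3201.6 kN × (895 − 59) mm = 2676.54 kN·m.
φM_n = 0.90 × 2676.54 = 2408.89 kN·m.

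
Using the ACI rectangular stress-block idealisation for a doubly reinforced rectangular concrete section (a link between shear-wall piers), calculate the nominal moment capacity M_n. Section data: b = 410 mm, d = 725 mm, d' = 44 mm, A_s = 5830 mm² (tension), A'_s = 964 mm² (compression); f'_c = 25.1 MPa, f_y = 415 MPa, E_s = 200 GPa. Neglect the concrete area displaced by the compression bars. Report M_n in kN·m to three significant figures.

Assume both tension and compression steel yield.
Net tension couple steel: A_s − A'_s = 4866 mm².
a = (A_s − A'_s) f_y / (0.85 f'_c b) = 2019390/(0.85 × 25.1 × 410) = 230.86 mm.
c = a/β₁ = 230.86/0.85 = 271.60 mm; ε'_s = 0.003(c − d')/c = 0.0025 ≥ f_y/E_s = 0.0021, so compression steel does yield.
M_n = (A_s − A'_s) f_y (d − a/2) + A'_s f_y (d − d') = [2019390 × (725 − 115.43) + 400060 × (725 − 44)] × 10⁻⁶ = 1230.96 + 272.44 = 1503.40 kN·m.

M_n ≈ 1500 kN·m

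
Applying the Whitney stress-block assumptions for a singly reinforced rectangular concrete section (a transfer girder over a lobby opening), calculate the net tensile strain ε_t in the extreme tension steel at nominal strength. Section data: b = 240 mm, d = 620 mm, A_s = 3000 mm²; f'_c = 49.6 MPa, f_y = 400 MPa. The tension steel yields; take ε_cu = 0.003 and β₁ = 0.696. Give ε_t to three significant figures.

a = A_s f_y/(0.85 f'_c b) = 118.60 mm.
β₁ = 0.696, so c = a/β₁ = 118.60/0.696 = 170.40 mm.
From the linear strain diagram with ε_cu = 0.003: ε_t = 0.003 (d − c)/c = 0.003 × (620 − 170.40)/170.40 = 0.00792.
Since ε_t ≥ 0.005, the section is tension-controlled.

ε_t ≈ 0.00792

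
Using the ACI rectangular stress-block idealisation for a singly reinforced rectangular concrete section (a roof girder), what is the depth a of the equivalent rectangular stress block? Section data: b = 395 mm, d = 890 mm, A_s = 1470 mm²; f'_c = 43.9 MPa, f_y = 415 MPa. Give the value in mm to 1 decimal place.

T = A_s f_y = 1470 × 415 = 610050 N = 610.05 kN.
Setting C = 0.85 f'_c a b equal to T: a = 610050/(0.85 × 43.9 × 395) = 41.4 mm.

a ≈ 41.4 mm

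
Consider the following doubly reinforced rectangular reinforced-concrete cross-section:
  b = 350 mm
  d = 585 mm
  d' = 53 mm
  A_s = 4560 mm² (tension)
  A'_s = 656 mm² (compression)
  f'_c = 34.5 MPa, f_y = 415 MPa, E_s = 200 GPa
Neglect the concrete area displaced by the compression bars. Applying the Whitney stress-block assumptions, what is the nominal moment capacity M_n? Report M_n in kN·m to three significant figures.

Assume both tension and compression steel yield.
Net tension couple steel: A_s − A'_s = 3904 mm².
a = (A_s − A'_s) f_y / (0.85 f'_c b) = 1620160/(0.85 × 34.5 × 350) = 157.85 mm.
c = a/β₁ = 157.85/0.804 = 196.33 mm; ε'_s = 0.003(c − d')/c = 0.0022 ≥ f_y/E_s = 0.0021, so compression steel does yield.
M_n = (A_s − A'_s) f_y (d − a/2) + A'_s f_y (d − d') = [1620160 × (585 − 78.925) + 272240 × (585 − 53)] × 10⁻⁶ = 819.92 + 144.83 = 964.75 kN·m.

M_n ≈ 965 kN·m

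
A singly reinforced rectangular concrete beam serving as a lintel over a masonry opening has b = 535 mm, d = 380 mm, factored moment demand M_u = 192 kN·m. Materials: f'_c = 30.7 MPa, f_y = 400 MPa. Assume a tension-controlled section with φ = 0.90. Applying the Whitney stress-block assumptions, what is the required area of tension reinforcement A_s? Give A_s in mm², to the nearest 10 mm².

M_n = M_u/φ = 192/0.90 = 213.333 kN·m.
With M_n = 0.85 f'_c a b (d − a/2), solve the quadratic for a:
a = d − √(d² − 2M_n/(0.85 f'_c b)) = 380 − √(380² − 2 × 213.333×10⁶/(0.85 × 30.7 × 535)) = 42.60 mm.
A_s = 0.85 f'_c a b / f_y = 0.85 × 30.7 × 42.60 × 535 / 400 = 1486.8 mm².

A_s ≈ 1490 mm²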